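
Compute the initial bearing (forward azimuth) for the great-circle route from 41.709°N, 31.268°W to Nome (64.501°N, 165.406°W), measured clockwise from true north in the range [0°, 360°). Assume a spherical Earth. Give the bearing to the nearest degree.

341°

Δλ = -165.406 − -31.268 = -134.138°.
θ = atan2( sin Δλ · cos φ₂ , cos φ₁ · sin φ₂ − sin φ₁ · cos φ₂ · cos Δλ )
  = atan2(-0.30895, 0.87328) = -19.483° → normalised to [0°, 360°): 340.517°.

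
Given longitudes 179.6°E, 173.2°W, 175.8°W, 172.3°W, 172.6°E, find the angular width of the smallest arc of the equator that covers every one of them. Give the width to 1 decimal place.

15.1°

Sort the longitudes: -175.8°, -173.2°, -172.3°, +172.6°, +179.6°.
Eastward gaps between consecutive values (wrapping around): 2.6°, 0.9°, 344.9°, 7.0°, 4.6°.
Largest gap = 344.9° ⇒ minimal covering band is its complement: 360° − 344.9° = 15.1°.
Band runs from +172.6° eastward to -172.3°, crossing the antimeridian.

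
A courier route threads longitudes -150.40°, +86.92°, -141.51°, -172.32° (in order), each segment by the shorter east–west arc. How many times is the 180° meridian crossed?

2

Leg 1: -150.40° → +86.92°, shortest Δλ = -122.68° (west) — crosses 180°.
Leg 2: +86.92° → -141.51°, shortest Δλ = 131.57° (east) — crosses 180°.
Leg 3: -141.51° → -172.32°, shortest Δλ = -30.81° (west) — does not cross 180°.
Total crossings: 2.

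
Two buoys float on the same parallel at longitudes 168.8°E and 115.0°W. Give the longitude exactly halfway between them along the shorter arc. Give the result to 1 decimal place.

Signed shortest Δλ from +168.8° to -115.0° is +76.2°.
Midpoint longitude = +168.8° + (+76.2°)/2 = +168.8° + 38.1° = +206.9°.
Normalise into (−180°, 180°]: -153.1°.
(The naïve average (+168.8 + -115.0)/2 = 26.9° is on the wrong side of the globe.)

153.1°W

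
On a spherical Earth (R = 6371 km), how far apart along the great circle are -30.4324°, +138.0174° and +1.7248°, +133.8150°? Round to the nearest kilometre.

Δλ = 133.8150 − 138.0174 = -4.2024°.
Δφ = 1.7248 − -30.4324 = 32.1572°.
a = sin²(Δφ/2) + cos φ₁ · cos φ₂ · sin²(Δλ/2) = 0.077863.
c = 2·atan2(√a, √(1−a)) = 0.56559 rad → d = 6371·c ≈ 3603.36 km.

3603 km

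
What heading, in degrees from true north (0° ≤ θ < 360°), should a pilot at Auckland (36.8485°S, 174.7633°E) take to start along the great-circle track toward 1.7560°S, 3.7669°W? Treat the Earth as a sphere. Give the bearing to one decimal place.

182.4°

Δλ = -3.7669 − 174.7633 = -178.5302°.
θ = atan2( sin Δλ · cos φ₂ , cos φ₁ · sin φ₂ − sin φ₁ · cos φ₂ · cos Δλ )
  = atan2(-0.02564, -0.62374) = -177.646° → normalised to [0°, 360°): 182.354°.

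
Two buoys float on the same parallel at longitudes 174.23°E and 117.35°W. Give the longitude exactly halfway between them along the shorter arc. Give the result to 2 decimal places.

Signed shortest Δλ from +174.23° to -117.35° is +68.42°.
Midpoint longitude = +174.23° + (+68.42°)/2 = +174.23° + 34.21° = +208.44°.
Normalise into (−180°, 180°]: -151.56°.
(The naïve average (+174.23 + -117.35)/2 = 28.44° is on the wrong side of the globe.)

151.56°W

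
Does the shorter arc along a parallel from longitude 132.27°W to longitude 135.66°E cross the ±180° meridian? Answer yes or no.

Naïve |135.66 − -132.27| = 267.93° > 180°, so the shorter arc goes the other way round — across 180°.
Signed shortest Δλ = ((135.66 − -132.27 + 180) mod 360) − 180 = -92.07°.
Going west by 92.07° from -132.27° passes through 180° before reaching +135.66°.

Yes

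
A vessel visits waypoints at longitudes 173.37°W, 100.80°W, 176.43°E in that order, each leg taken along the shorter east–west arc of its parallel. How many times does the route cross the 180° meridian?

1

Leg 1: -173.37° → -100.80°, shortest Δλ = 72.57° (east) — does not cross 180°.
Leg 2: -100.80° → +176.43°, shortest Δλ = -82.77° (west) — crosses 180°.
Total crossings: 1.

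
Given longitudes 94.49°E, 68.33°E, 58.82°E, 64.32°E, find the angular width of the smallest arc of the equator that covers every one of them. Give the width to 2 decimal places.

35.67°

Sort the longitudes: +58.82°, +64.32°, +68.33°, +94.49°.
Eastward gaps between consecutive values (wrapping around): 5.50°, 4.01°, 26.16°, 324.33°.
Largest gap = 324.33° ⇒ minimal covering band is its complement: 360° − 324.33° = 35.67°.
Band runs from +58.82° eastward to +94.49°.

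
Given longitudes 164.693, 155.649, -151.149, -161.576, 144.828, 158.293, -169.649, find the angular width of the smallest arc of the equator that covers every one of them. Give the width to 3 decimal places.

Sort the longitudes: -169.649°, -161.576°, -151.149°, +144.828°, +155.649°, +158.293°, +164.693°.
Eastward gaps between consecutive values (wrapping around): 8.073°, 10.427°, 295.977°, 10.821°, 2.644°, 6.400°, 25.658°.
Largest gap = 295.977° ⇒ minimal covering band is its complement: 360° − 295.977° = 64.023°.
Band runs from +144.828° eastward to -151.149°, crossing the antimeridian.

64.023°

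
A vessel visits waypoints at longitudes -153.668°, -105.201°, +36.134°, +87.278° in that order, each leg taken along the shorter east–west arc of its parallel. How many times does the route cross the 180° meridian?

Leg 1: -153.668° → -105.201°, shortest Δλ = 48.467° (east) — does not cross 180°.
Leg 2: -105.201° → +36.134°, shortest Δλ = 141.335° (east) — does not cross 180°.
Leg 3: +36.134° → +87.278°, shortest Δλ = 51.144° (east) — does not cross 180°.
Total crossings: 0.

0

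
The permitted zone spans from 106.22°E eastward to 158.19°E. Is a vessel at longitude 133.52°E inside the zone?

Band width going east from +106.22° to +158.19°: ((158.19 − 106.22) mod 360) = 51.97°.
Offset of +133.52° east of the west edge: ((133.52 − 106.22) mod 360) = 27.30°.
27.30° ≤ 51.97° ⇒ inside.

Yes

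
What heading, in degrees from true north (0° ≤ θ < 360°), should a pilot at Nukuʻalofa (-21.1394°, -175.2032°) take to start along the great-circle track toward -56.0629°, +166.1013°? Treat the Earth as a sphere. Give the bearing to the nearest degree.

197°

Δλ = 166.1013 − -175.2032 = 341.3045°; wrapped into (−180°, 180°]: -18.6955°.
θ = atan2( sin Δλ · cos φ₂ , cos φ₁ · sin φ₂ − sin φ₁ · cos φ₂ · cos Δλ )
  = atan2(-0.17895, -0.58311) = -162.939° → normalised to [0°, 360°): 197.061°.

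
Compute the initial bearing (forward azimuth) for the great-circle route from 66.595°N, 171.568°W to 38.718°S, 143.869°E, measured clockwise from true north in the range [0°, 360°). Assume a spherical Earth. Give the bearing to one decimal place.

Δλ = 143.869 − -171.568 = 315.437°; wrapped into (−180°, 180°]: -44.563°.
θ = atan2( sin Δλ · cos φ₂ , cos φ₁ · sin φ₂ − sin φ₁ · cos φ₂ · cos Δλ )
  = atan2(-0.54748, -0.75862) = -144.183° → normalised to [0°, 360°): 215.817°.

215.8°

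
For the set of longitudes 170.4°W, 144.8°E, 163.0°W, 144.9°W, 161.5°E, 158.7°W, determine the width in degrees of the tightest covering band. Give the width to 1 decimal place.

70.3°

Sort the longitudes: -170.4°, -163.0°, -158.7°, -144.9°, +144.8°, +161.5°.
Eastward gaps between consecutive values (wrapping around): 7.4°, 4.3°, 13.8°, 289.7°, 16.7°, 28.1°.
Largest gap = 289.7° ⇒ minimal covering band is its complement: 360° − 289.7° = 70.3°.
Band runs from +144.8° eastward to -144.9°, crossing the antimeridian.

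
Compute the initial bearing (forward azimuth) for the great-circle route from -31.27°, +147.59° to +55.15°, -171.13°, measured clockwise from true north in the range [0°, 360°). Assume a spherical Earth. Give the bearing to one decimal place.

22.2°

Δλ = -171.13 − 147.59 = -318.72°; wrapped into (−180°, 180°]: 41.28°.
θ = atan2( sin Δλ · cos φ₂ , cos φ₁ · sin φ₂ − sin φ₁ · cos φ₂ · cos Δλ )
  = atan2(0.37699, 0.92434) = 22.188° → normalised to [0°, 360°): 22.188°.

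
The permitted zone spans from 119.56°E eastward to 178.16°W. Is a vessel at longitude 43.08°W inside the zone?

Band width going east from +119.56° to -178.16°: ((-178.16 − 119.56) mod 360) = 62.28°.
Offset of -43.08° east of the west edge: ((-43.08 − 119.56) mod 360) = 197.36°.
197.36° > 62.28° ⇒ outside.

No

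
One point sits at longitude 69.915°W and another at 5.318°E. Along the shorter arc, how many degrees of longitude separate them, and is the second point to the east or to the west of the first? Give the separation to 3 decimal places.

75.233° east

Raw difference: 5.318 − -69.915 = 75.233°.
Normalise into (−180°, 180°]: 75.233° stays 75.233°.
Positive ⇒ the second point lies to the east; separation 75.233°.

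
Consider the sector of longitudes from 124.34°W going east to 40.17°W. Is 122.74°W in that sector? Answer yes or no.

Band width going east from -124.34° to -40.17°: ((-40.17 − -124.34) mod 360) = 84.17°.
Offset of -122.74° east of the west edge: ((-122.74 − -124.34) mod 360) = 1.60°.
1.60° ≤ 84.17° ⇒ inside.

Yes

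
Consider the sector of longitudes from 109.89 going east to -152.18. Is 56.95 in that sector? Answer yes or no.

Band width going east from +109.89° to -152.18°: ((-152.18 − 109.89) mod 360) = 97.93°.
Offset of +56.95° east of the west edge: ((56.95 − 109.89) mod 360) = 307.06°.
307.06° > 97.93° ⇒ outside.

No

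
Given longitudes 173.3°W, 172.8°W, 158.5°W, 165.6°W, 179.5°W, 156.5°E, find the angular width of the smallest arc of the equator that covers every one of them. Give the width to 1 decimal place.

45.0°

Sort the longitudes: -179.5°, -173.3°, -172.8°, -165.6°, -158.5°, +156.5°.
Eastward gaps between consecutive values (wrapping around): 6.2°, 0.5°, 7.2°, 7.1°, 315.0°, 24.0°.
Largest gap = 315.0° ⇒ minimal covering band is its complement: 360° − 315.0° = 45.0°.
Band runs from +156.5° eastward to -158.5°, crossing the antimeridian.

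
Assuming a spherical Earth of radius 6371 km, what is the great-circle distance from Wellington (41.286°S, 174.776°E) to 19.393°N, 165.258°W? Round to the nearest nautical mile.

Δλ = -165.258 − 174.776 = -340.034°; wrapped into (−180°, 180°]: 19.966°.
Δφ = 19.393 − -41.286 = 60.679°.
a = sin²(Δφ/2) + cos φ₁ · cos φ₂ · sin²(Δλ/2) = 0.276450.
c = 2·atan2(√a, √(1−a)) = 1.10728 rad → d = 6371·c ≈ 7054.45 km ≈ 3809.10 nmi.

3809 nmi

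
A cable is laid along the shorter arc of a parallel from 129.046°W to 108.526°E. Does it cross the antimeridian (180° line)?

Yes

Naïve |108.526 − -129.046| = 237.572° > 180°, so the shorter arc goes the other way round — across 180°.
Signed shortest Δλ = ((108.526 − -129.046 + 180) mod 360) − 180 = -122.428°.
Going west by 122.428° from -129.046° passes through 180° before reaching +108.526°.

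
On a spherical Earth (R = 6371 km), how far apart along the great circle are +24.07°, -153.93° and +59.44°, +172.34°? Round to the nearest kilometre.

Δλ = 172.34 − -153.93 = 326.27°; wrapped into (−180°, 180°]: -33.73°.
Δφ = 59.44 − 24.07 = 35.37°.
a = sin²(Δφ/2) + cos φ₁ · cos φ₂ · sin²(Δλ/2) = 0.131358.
c = 2·atan2(√a, √(1−a)) = 0.74175 rad → d = 6371·c ≈ 4725.72 km.

4726 km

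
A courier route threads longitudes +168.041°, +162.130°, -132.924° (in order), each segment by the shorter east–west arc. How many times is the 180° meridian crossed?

1

Leg 1: +168.041° → +162.130°, shortest Δλ = -5.911° (west) — does not cross 180°.
Leg 2: +162.130° → -132.924°, shortest Δλ = 64.946° (east) — crosses 180°.
Total crossings: 1.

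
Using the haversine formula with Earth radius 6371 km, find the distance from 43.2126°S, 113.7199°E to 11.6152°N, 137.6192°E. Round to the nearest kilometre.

6562 km

Δλ = 137.6192 − 113.7199 = 23.8993°.
Δφ = 11.6152 − -43.2126 = 54.8278°.
a = sin²(Δφ/2) + cos φ₁ · cos φ₂ · sin²(Δλ/2) = 0.242587.
c = 2·atan2(√a, √(1−a)) = 1.02999 rad → d = 6371·c ≈ 6562.08 km.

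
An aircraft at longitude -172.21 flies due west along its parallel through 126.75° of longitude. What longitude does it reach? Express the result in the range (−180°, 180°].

+61.04°

Start at -172.21°; shift −126.75° → -298.96°.
-298.96° lies outside (−180°, 180°]; add 360° → +61.04°.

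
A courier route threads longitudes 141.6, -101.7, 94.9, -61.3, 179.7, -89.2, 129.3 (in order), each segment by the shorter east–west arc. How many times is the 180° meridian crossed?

Leg 1: +141.6° → -101.7°, shortest Δλ = 116.7° (east) — crosses 180°.
Leg 2: -101.7° → +94.9°, shortest Δλ = -163.4° (west) — crosses 180°.
Leg 3: +94.9° → -61.3°, shortest Δλ = -156.2° (west) — does not cross 180°.
Leg 4: -61.3° → +179.7°, shortest Δλ = -119.0° (west) — crosses 180°.
Leg 5: +179.7° → -89.2°, shortest Δλ = 91.1° (east) — crosses 180°.
Leg 6: -89.2° → +129.3°, shortest Δλ = -141.5° (west) — crosses 180°.
Total crossings: 5.

5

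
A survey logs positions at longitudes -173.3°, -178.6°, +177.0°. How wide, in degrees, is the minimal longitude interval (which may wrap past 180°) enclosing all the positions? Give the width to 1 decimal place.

9.7°

Sort the longitudes: -178.6°, -173.3°, +177.0°.
Eastward gaps between consecutive values (wrapping around): 5.3°, 350.3°, 4.4°.
Largest gap = 350.3° ⇒ minimal covering band is its complement: 360° − 350.3° = 9.7°.
Band runs from +177.0° eastward to -173.3°, crossing the antimeridian.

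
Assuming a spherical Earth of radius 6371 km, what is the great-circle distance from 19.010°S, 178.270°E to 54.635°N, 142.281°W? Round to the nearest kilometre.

Δλ = -142.281 − 178.270 = -320.551°; wrapped into (−180°, 180°]: 39.449°.
Δφ = 54.635 − -19.010 = 73.645°.
a = sin²(Δφ/2) + cos φ₁ · cos φ₂ · sin²(Δλ/2) = 0.421537.
c = 2·atan2(√a, √(1−a)) = 1.41322 rad → d = 6371·c ≈ 9003.61 km.

9004 km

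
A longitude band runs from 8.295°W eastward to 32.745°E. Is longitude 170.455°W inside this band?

Band width going east from -8.295° to +32.745°: ((32.745 − -8.295) mod 360) = 41.040°.
Offset of -170.455° east of the west edge: ((-170.455 − -8.295) mod 360) = 197.840°.
197.840° > 41.040° ⇒ outside.

No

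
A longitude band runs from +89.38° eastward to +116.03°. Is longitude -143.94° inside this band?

No

Band width going east from +89.38° to +116.03°: ((116.03 − 89.38) mod 360) = 26.65°.
Offset of -143.94° east of the west edge: ((-143.94 − 89.38) mod 360) = 126.68°.
126.68° > 26.65° ⇒ outside.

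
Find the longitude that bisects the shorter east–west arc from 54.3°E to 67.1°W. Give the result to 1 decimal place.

Signed shortest Δλ from +54.3° to -67.1° is -121.4°.
Midpoint longitude = +54.3° + (-121.4°)/2 = +54.3° − 60.7° = -6.4°.

6.4°W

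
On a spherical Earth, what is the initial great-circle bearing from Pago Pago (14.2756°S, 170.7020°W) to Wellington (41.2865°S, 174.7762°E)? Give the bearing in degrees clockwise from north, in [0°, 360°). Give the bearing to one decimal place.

Δλ = 174.7762 − -170.7020 = 345.4782°; wrapped into (−180°, 180°]: -14.5218°.
θ = atan2( sin Δλ · cos φ₂ , cos φ₁ · sin φ₂ − sin φ₁ · cos φ₂ · cos Δλ )
  = atan2(-0.18842, -0.46008) = -157.729° → normalised to [0°, 360°): 202.271°.

202.3°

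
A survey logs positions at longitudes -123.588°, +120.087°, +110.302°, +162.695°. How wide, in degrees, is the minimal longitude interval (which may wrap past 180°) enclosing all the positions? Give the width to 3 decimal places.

Sort the longitudes: -123.588°, +110.302°, +120.087°, +162.695°.
Eastward gaps between consecutive values (wrapping around): 233.890°, 9.785°, 42.608°, 73.717°.
Largest gap = 233.890° ⇒ minimal covering band is its complement: 360° − 233.890° = 126.110°.
Band runs from +110.302° eastward to -123.588°, crossing the antimeridian.

126.110°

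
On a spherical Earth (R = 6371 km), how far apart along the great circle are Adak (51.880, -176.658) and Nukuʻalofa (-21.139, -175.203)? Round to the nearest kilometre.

8121 km

Δλ = -175.203 − -176.658 = 1.455°.
Δφ = -21.139 − 51.880 = -73.019°.
a = sin²(Δφ/2) + cos φ₁ · cos φ₂ · sin²(Δλ/2) = 0.354066.
c = 2·atan2(√a, √(1−a)) = 1.27462 rad → d = 6371·c ≈ 8120.58 km.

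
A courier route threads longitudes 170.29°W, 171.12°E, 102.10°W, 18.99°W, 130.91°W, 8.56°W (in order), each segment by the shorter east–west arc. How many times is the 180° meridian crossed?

2

Leg 1: -170.29° → +171.12°, shortest Δλ = -18.59° (west) — crosses 180°.
Leg 2: +171.12° → -102.10°, shortest Δλ = 86.78° (east) — crosses 180°.
Leg 3: -102.10° → -18.99°, shortest Δλ = 83.11° (east) — does not cross 180°.
Leg 4: -18.99° → -130.91°, shortest Δλ = -111.92° (west) — does not cross 180°.
Leg 5: -130.91° → -8.56°, shortest Δλ = 122.35° (east) — does not cross 180°.
Total crossings: 2.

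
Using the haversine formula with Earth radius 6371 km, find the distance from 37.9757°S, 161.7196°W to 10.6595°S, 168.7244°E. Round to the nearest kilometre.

Δλ = 168.7244 − -161.7196 = 330.4440°; wrapped into (−180°, 180°]: -29.5560°.
Δφ = -10.6595 − -37.9757 = 27.3162°.
a = sin²(Δφ/2) + cos φ₁ · cos φ₂ · sin²(Δλ/2) = 0.106159.
c = 2·atan2(√a, √(1−a)) = 0.66376 rad → d = 6371·c ≈ 4228.80 km.

4229 km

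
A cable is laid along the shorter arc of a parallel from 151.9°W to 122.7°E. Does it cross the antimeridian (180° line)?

Yes

Naïve |122.7 − -151.9| = 274.6° > 180°, so the shorter arc goes the other way round — across 180°.
Signed shortest Δλ = ((122.7 − -151.9 + 180) mod 360) − 180 = -85.4°.
Going west by 85.4° from -151.9° passes through 180° before reaching +122.7°.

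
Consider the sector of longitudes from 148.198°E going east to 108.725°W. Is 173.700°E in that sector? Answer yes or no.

Yes

Band width going east from +148.198° to -108.725°: ((-108.725 − 148.198) mod 360) = 103.077°.
Offset of +173.700° east of the west edge: ((173.700 − 148.198) mod 360) = 25.502°.
25.502° ≤ 103.077° ⇒ inside.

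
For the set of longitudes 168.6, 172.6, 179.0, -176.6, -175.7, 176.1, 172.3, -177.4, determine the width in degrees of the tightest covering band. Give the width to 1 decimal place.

15.7°

Sort the longitudes: -177.4°, -176.6°, -175.7°, +168.6°, +172.3°, +172.6°, +176.1°, +179.0°.
Eastward gaps between consecutive values (wrapping around): 0.8°, 0.9°, 344.3°, 3.7°, 0.3°, 3.5°, 2.9°, 3.6°.
Largest gap = 344.3° ⇒ minimal covering band is its complement: 360° − 344.3° = 15.7°.
Band runs from +168.6° eastward to -175.7°, crossing the antimeridian.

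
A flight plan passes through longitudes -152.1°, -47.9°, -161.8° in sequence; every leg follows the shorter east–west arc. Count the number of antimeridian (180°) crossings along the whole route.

0

Leg 1: -152.1° → -47.9°, shortest Δλ = 104.2° (east) — does not cross 180°.
Leg 2: -47.9° → -161.8°, shortest Δλ = -113.9° (west) — does not cross 180°.
Total crossings: 0.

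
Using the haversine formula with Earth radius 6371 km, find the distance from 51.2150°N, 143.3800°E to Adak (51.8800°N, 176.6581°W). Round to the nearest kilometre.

2729 km

Δλ = -176.6581 − 143.3800 = -320.0381°; wrapped into (−180°, 180°]: 39.9619°.
Δφ = 51.8800 − 51.2150 = 0.6650°.
a = sin²(Δφ/2) + cos φ₁ · cos φ₂ · sin²(Δλ/2) = 0.045184.
c = 2·atan2(√a, √(1−a)) = 0.42840 rad → d = 6371·c ≈ 2729.34 km.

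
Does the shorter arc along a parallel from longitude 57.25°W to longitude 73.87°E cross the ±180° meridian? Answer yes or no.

No

Signed shortest Δλ = ((73.87 − -57.25 + 180) mod 360) − 180 = 131.12°.
Going east by 131.12° from -57.25° reaches +73.87° without touching 180°.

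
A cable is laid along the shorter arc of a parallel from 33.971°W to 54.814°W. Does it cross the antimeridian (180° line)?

No

Signed shortest Δλ = ((-54.814 − -33.971 + 180) mod 360) − 180 = -20.843°.
Going west by 20.843° from -33.971° reaches -54.814° without touching 180°.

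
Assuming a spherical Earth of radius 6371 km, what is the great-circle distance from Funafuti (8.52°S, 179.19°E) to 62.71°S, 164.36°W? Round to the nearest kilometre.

Δλ = -164.36 − 179.19 = -343.55°; wrapped into (−180°, 180°]: 16.45°.
Δφ = -62.71 − -8.52 = -54.19°.
a = sin²(Δφ/2) + cos φ₁ · cos φ₂ · sin²(Δλ/2) = 0.216731.
c = 2·atan2(√a, √(1−a)) = 0.96850 rad → d = 6371·c ≈ 6170.29 km.

6170 km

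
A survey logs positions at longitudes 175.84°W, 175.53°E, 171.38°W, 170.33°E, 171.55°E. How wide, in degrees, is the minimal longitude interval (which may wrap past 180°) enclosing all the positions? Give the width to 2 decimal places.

18.29°

Sort the longitudes: -175.84°, -171.38°, +170.33°, +171.55°, +175.53°.
Eastward gaps between consecutive values (wrapping around): 4.46°, 341.71°, 1.22°, 3.98°, 8.63°.
Largest gap = 341.71° ⇒ minimal covering band is its complement: 360° − 341.71° = 18.29°.
Band runs from +170.33° eastward to -171.38°, crossing the antimeridian.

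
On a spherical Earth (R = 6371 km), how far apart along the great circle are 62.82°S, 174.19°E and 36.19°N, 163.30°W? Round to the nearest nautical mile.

6043 nmi

Δλ = -163.30 − 174.19 = -337.49°; wrapped into (−180°, 180°]: 22.51°.
Δφ = 36.19 − -62.82 = 99.01°.
a = sin²(Δφ/2) + cos φ₁ · cos φ₂ · sin²(Δλ/2) = 0.592347.
c = 2·atan2(√a, √(1−a)) = 1.75656 rad → d = 6371·c ≈ 11191.02 km ≈ 6042.67 nmi.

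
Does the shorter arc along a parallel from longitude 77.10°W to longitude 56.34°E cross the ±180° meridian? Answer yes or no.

No

Signed shortest Δλ = ((56.34 − -77.10 + 180) mod 360) − 180 = 133.44°.
Going east by 133.44° from -77.10° reaches +56.34° without touching 180°.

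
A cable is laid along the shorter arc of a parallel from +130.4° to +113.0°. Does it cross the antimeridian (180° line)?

No

Signed shortest Δλ = ((113.0 − 130.4 + 180) mod 360) − 180 = -17.4°.
Going west by 17.4° from +130.4° reaches +113.0° without touching 180°.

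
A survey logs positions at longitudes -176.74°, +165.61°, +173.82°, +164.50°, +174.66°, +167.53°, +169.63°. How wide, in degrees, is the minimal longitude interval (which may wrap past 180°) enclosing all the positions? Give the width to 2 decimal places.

Sort the longitudes: -176.74°, +164.50°, +165.61°, +167.53°, +169.63°, +173.82°, +174.66°.
Eastward gaps between consecutive values (wrapping around): 341.24°, 1.11°, 1.92°, 2.10°, 4.19°, 0.84°, 8.60°.
Largest gap = 341.24° ⇒ minimal covering band is its complement: 360° − 341.24° = 18.76°.
Band runs from +164.50° eastward to -176.74°, crossing the antimeridian.

18.76°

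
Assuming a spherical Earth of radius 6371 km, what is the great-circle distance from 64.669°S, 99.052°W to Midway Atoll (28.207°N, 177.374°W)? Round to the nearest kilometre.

Δλ = -177.374 − -99.052 = -78.322°.
Δφ = 28.207 − -64.669 = 92.876°.
a = sin²(Δφ/2) + cos φ₁ · cos φ₂ · sin²(Δλ/2) = 0.675448.
c = 2·atan2(√a, √(1−a)) = 1.92932 rad → d = 6371·c ≈ 12291.72 km.

12292 km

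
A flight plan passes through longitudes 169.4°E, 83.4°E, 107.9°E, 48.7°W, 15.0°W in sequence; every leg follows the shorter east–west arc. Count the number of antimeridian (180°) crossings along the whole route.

0

Leg 1: +169.4° → +83.4°, shortest Δλ = -86.0° (west) — does not cross 180°.
Leg 2: +83.4° → +107.9°, shortest Δλ = 24.5° (east) — does not cross 180°.
Leg 3: +107.9° → -48.7°, shortest Δλ = -156.6° (west) — does not cross 180°.
Leg 4: -48.7° → -15.0°, shortest Δλ = 33.7° (east) — does not cross 180°.
Total crossings: 0.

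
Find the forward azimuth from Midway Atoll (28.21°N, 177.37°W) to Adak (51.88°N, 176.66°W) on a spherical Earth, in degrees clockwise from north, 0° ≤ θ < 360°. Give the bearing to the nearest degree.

1°

Δλ = -176.66 − -177.37 = 0.71°.
θ = atan2( sin Δλ · cos φ₂ , cos φ₁ · sin φ₂ − sin φ₁ · cos φ₂ · cos Δλ )
  = atan2(0.00765, 0.40149) = 1.091° → normalised to [0°, 360°): 1.091°.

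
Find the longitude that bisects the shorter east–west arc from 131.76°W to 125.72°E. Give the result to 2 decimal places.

176.98°E

Signed shortest Δλ from -131.76° to +125.72° is -102.52°.
Midpoint longitude = -131.76° + (-102.52°)/2 = -131.76° − 51.26° = -183.02°.
Normalise into (−180°, 180°]: +176.98°.
(The naïve average (-131.76 + +125.72)/2 = -3.02° is on the wrong side of the globe.)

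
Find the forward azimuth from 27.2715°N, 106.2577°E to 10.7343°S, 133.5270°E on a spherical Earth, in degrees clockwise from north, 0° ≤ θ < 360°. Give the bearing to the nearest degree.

Δλ = 133.5270 − 106.2577 = 27.2693°.
θ = atan2( sin Δλ · cos φ₂ , cos φ₁ · sin φ₂ − sin φ₁ · cos φ₂ · cos Δλ )
  = atan2(0.45016, -0.56571) = 141.489° → normalised to [0°, 360°): 141.489°.

141°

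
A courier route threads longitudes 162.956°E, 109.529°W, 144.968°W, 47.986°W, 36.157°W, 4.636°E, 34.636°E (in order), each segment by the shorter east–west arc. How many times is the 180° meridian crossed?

1

Leg 1: +162.956° → -109.529°, shortest Δλ = 87.515° (east) — crosses 180°.
Leg 2: -109.529° → -144.968°, shortest Δλ = -35.439° (west) — does not cross 180°.
Leg 3: -144.968° → -47.986°, shortest Δλ = 96.982° (east) — does not cross 180°.
Leg 4: -47.986° → -36.157°, shortest Δλ = 11.829° (east) — does not cross 180°.
Leg 5: -36.157° → +4.636°, shortest Δλ = 40.793° (east) — does not cross 180°.
Leg 6: +4.636° → +34.636°, shortest Δλ = 30.0° (east) — does not cross 180°.
Total crossings: 1.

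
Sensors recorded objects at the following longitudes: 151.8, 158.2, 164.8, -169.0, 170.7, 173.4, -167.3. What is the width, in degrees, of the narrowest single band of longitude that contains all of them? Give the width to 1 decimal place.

40.9°

Sort the longitudes: -169.0°, -167.3°, +151.8°, +158.2°, +164.8°, +170.7°, +173.4°.
Eastward gaps between consecutive values (wrapping around): 1.7°, 319.1°, 6.4°, 6.6°, 5.9°, 2.7°, 17.6°.
Largest gap = 319.1° ⇒ minimal covering band is its complement: 360° − 319.1° = 40.9°.
Band runs from +151.8° eastward to -167.3°, crossing the antimeridian.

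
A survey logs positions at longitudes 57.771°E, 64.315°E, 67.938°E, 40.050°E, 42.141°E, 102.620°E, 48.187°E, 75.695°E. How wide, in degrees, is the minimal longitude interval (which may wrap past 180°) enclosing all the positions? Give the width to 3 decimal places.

Sort the longitudes: +40.050°, +42.141°, +48.187°, +57.771°, +64.315°, +67.938°, +75.695°, +102.620°.
Eastward gaps between consecutive values (wrapping around): 2.091°, 6.046°, 9.584°, 6.544°, 3.623°, 7.757°, 26.925°, 297.430°.
Largest gap = 297.430° ⇒ minimal covering band is its complement: 360° − 297.430° = 62.570°.
Band runs from +40.050° eastward to +102.620°.

62.570°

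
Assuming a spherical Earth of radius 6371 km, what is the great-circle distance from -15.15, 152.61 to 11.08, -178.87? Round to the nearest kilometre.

4286 km

Δλ = -178.87 − 152.61 = -331.48°; wrapped into (−180°, 180°]: 28.52°.
Δφ = 11.08 − -15.15 = 26.23°.
a = sin²(Δφ/2) + cos φ₁ · cos φ₂ · sin²(Δλ/2) = 0.108961.
c = 2·atan2(√a, √(1−a)) = 0.67280 rad → d = 6371·c ≈ 4286.42 km.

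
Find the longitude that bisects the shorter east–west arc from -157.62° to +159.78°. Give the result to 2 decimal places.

Signed shortest Δλ from -157.62° to +159.78° is -42.60°.
Midpoint longitude = -157.62° + (-42.60°)/2 = -157.62° − 21.30° = -178.92°.
(The naïve average (-157.62 + +159.78)/2 = 1.08° is on the wrong side of the globe.)

-178.92°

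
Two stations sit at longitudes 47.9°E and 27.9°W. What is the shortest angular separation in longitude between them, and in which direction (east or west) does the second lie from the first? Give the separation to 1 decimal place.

75.8° west

Raw difference: -27.9 − 47.9 = -75.8°.
Normalise into (−180°, 180°]: -75.8° stays -75.8°.
Negative ⇒ the second point lies to the west; separation 75.8°.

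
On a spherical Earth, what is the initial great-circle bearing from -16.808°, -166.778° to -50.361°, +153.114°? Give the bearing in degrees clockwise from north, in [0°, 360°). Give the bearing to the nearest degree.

Δλ = 153.114 − -166.778 = 319.892°; wrapped into (−180°, 180°]: -40.108°.
θ = atan2( sin Δλ · cos φ₂ , cos φ₁ · sin φ₂ − sin φ₁ · cos φ₂ · cos Δλ )
  = atan2(-0.41099, -0.59609) = -145.415° → normalised to [0°, 360°): 214.585°.

215°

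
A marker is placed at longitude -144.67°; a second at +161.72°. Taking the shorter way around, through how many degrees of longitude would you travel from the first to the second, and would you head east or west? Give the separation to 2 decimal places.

Raw difference: 161.72 − -144.67 = 306.39°.
Normalise into (−180°, 180°]: 306.39° − 360° = -53.61°.
Negative ⇒ the second point lies to the west; separation 53.61°.

53.61° west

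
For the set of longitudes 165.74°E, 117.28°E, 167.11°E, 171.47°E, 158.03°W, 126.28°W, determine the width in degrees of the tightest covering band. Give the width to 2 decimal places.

116.44°

Sort the longitudes: -158.03°, -126.28°, +117.28°, +165.74°, +167.11°, +171.47°.
Eastward gaps between consecutive values (wrapping around): 31.75°, 243.56°, 48.46°, 1.37°, 4.36°, 30.50°.
Largest gap = 243.56° ⇒ minimal covering band is its complement: 360° − 243.56° = 116.44°.
Band runs from +117.28° eastward to -126.28°, crossing the antimeridian.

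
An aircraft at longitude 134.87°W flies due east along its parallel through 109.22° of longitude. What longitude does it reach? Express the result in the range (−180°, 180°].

25.65°W

Start at -134.87°; shift +109.22° → -25.65°.
-25.65° already lies in (−180°, 180°].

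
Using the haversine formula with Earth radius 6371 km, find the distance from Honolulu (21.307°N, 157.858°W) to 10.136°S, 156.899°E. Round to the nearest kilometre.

6052 km

Δλ = 156.899 − -157.858 = 314.757°; wrapped into (−180°, 180°]: -45.243°.
Δφ = -10.136 − 21.307 = -31.443°.
a = sin²(Δφ/2) + cos φ₁ · cos φ₂ · sin²(Δλ/2) = 0.209105.
c = 2·atan2(√a, √(1−a)) = 0.94987 rad → d = 6371·c ≈ 6051.62 km.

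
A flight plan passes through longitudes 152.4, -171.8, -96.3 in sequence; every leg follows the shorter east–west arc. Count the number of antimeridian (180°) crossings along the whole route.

1

Leg 1: +152.4° → -171.8°, shortest Δλ = 35.8° (east) — crosses 180°.
Leg 2: -171.8° → -96.3°, shortest Δλ = 75.5° (east) — does not cross 180°.
Total crossings: 1.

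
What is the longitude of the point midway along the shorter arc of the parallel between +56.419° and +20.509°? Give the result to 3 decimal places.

+38.464°

Signed shortest Δλ from +56.419° to +20.509° is -35.910°.
Midpoint longitude = +56.419° + (-35.910°)/2 = +56.419° − 17.955° = +38.464°.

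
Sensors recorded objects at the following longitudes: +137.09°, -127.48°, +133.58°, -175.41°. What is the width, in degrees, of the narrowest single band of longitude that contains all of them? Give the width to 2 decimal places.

98.94°

Sort the longitudes: -175.41°, -127.48°, +133.58°, +137.09°.
Eastward gaps between consecutive values (wrapping around): 47.93°, 261.06°, 3.51°, 47.50°.
Largest gap = 261.06° ⇒ minimal covering band is its complement: 360° − 261.06° = 98.94°.
Band runs from +133.58° eastward to -127.48°, crossing the antimeridian.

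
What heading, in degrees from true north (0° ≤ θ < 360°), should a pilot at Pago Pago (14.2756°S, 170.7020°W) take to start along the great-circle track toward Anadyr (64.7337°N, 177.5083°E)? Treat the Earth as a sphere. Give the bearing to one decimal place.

354.9°

Δλ = 177.5083 − -170.7020 = 348.2103°; wrapped into (−180°, 180°]: -11.7897°.
θ = atan2( sin Δλ · cos φ₂ , cos φ₁ · sin φ₂ − sin φ₁ · cos φ₂ · cos Δλ )
  = atan2(-0.08721, 0.97944) = -5.088° → normalised to [0°, 360°): 354.912°.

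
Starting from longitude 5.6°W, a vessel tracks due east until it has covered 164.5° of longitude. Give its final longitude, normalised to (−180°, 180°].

158.9°E

Start at -5.6°; shift +164.5° → +158.9°.
+158.9° already lies in (−180°, 180°].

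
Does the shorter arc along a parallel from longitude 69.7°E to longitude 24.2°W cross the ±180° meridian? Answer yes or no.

Signed shortest Δλ = ((-24.2 − 69.7 + 180) mod 360) − 180 = -93.9°.
Going west by 93.9° from +69.7° reaches -24.2° without touching 180°.

No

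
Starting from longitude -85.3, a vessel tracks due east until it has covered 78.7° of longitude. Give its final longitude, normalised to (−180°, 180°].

-6.6°

Start at -85.3°; shift +78.7° → -6.6°.
-6.6° already lies in (−180°, 180°].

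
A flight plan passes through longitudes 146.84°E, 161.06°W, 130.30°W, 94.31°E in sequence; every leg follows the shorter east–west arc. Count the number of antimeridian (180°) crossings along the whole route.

Leg 1: +146.84° → -161.06°, shortest Δλ = 52.1° (east) — crosses 180°.
Leg 2: -161.06° → -130.30°, shortest Δλ = 30.76° (east) — does not cross 180°.
Leg 3: -130.30° → +94.31°, shortest Δλ = -135.39° (west) — crosses 180°.
Total crossings: 2.

2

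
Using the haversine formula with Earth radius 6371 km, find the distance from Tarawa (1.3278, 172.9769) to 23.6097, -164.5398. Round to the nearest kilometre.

3465 km

Δλ = -164.5398 − 172.9769 = -337.5167°; wrapped into (−180°, 180°]: 22.4833°.
Δφ = 23.6097 − 1.3278 = 22.2819°.
a = sin²(Δφ/2) + cos φ₁ · cos φ₂ · sin²(Δλ/2) = 0.072149.
c = 2·atan2(√a, √(1−a)) = 0.54389 rad → d = 6371·c ≈ 3465.13 km.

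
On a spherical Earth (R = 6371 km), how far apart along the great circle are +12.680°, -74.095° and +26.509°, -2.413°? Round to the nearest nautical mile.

Δλ = -2.413 − -74.095 = 71.682°.
Δφ = 26.509 − 12.680 = 13.829°.
a = sin²(Δφ/2) + cos φ₁ · cos φ₂ · sin²(Δλ/2) = 0.313819.
c = 2·atan2(√a, √(1−a)) = 1.18924 rad → d = 6371·c ≈ 7576.67 km ≈ 4091.07 nmi.

4091 nmi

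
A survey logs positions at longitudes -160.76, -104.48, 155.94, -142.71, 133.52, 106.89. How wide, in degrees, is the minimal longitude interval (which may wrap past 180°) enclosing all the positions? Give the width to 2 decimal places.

Sort the longitudes: -160.76°, -142.71°, -104.48°, +106.89°, +133.52°, +155.94°.
Eastward gaps between consecutive values (wrapping around): 18.05°, 38.23°, 211.37°, 26.63°, 22.42°, 43.30°.
Largest gap = 211.37° ⇒ minimal covering band is its complement: 360° − 211.37° = 148.63°.
Band runs from +106.89° eastward to -104.48°, crossing the antimeridian.

148.63°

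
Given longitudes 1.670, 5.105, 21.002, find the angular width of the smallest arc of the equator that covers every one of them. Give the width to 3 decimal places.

Sort the longitudes: +1.670°, +5.105°, +21.002°.
Eastward gaps between consecutive values (wrapping around): 3.435°, 15.897°, 340.668°.
Largest gap = 340.668° ⇒ minimal covering band is its complement: 360° − 340.668° = 19.332°.
Band runs from +1.670° eastward to +21.002°.

19.332°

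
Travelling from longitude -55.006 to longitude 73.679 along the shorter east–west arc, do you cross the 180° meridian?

Signed shortest Δλ = ((73.679 − -55.006 + 180) mod 360) − 180 = 128.685°.
Going east by 128.685° from -55.006° reaches +73.679° without touching 180°.

No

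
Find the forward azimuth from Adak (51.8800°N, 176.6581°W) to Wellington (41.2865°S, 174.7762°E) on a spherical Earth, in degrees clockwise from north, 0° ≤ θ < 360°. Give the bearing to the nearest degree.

Δλ = 174.7762 − -176.6581 = 351.4343°; wrapped into (−180°, 180°]: -8.5657°.
θ = atan2( sin Δλ · cos φ₂ , cos φ₁ · sin φ₂ − sin φ₁ · cos φ₂ · cos Δλ )
  = atan2(-0.11192, -0.99188) = -173.562° → normalised to [0°, 360°): 186.438°.

186°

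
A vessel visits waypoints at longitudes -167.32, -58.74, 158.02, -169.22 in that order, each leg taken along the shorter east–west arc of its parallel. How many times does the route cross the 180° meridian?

2

Leg 1: -167.32° → -58.74°, shortest Δλ = 108.58° (east) — does not cross 180°.
Leg 2: -58.74° → +158.02°, shortest Δλ = -143.24° (west) — crosses 180°.
Leg 3: +158.02° → -169.22°, shortest Δλ = 32.76° (east) — crosses 180°.
Total crossings: 2.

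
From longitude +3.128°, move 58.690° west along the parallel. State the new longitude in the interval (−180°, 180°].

Start at +3.128°; shift −58.690° → -55.562°.
-55.562° already lies in (−180°, 180°].

-55.562°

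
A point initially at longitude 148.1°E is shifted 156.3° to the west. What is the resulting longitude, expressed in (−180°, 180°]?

Start at +148.1°; shift −156.3° → -8.2°.
-8.2° already lies in (−180°, 180°].

8.2°W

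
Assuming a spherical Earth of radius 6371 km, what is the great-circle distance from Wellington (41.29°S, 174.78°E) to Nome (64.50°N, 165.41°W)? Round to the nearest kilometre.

Δλ = -165.41 − 174.78 = -340.19°; wrapped into (−180°, 180°]: 19.81°.
Δφ = 64.50 − -41.29 = 105.79°.
a = sin²(Δφ/2) + cos φ₁ · cos φ₂ · sin²(Δλ/2) = 0.645628.
c = 2·atan2(√a, √(1−a)) = 1.86633 rad → d = 6371·c ≈ 11890.42 km.

11890 km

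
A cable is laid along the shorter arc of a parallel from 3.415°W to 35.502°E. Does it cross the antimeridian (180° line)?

No

Signed shortest Δλ = ((35.502 − -3.415 + 180) mod 360) − 180 = 38.917°.
Going east by 38.917° from -3.415° reaches +35.502° without touching 180°.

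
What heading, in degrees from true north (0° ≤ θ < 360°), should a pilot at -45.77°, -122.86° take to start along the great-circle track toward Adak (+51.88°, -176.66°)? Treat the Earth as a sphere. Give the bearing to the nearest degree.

328°

Δλ = -176.66 − -122.86 = -53.80°.
θ = atan2( sin Δλ · cos φ₂ , cos φ₁ · sin φ₂ − sin φ₁ · cos φ₂ · cos Δλ )
  = atan2(-0.49815, 0.81001) = -31.591° → normalised to [0°, 360°): 328.409°.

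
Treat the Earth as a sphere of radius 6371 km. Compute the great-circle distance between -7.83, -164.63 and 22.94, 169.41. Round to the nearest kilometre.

4437 km

Δλ = 169.41 − -164.63 = 334.04°; wrapped into (−180°, 180°]: -25.96°.
Δφ = 22.94 − -7.83 = 30.77°.
a = sin²(Δφ/2) + cos φ₁ · cos φ₂ · sin²(Δλ/2) = 0.116413.
c = 2·atan2(√a, √(1−a)) = 0.69637 rad → d = 6371·c ≈ 4436.59 km.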